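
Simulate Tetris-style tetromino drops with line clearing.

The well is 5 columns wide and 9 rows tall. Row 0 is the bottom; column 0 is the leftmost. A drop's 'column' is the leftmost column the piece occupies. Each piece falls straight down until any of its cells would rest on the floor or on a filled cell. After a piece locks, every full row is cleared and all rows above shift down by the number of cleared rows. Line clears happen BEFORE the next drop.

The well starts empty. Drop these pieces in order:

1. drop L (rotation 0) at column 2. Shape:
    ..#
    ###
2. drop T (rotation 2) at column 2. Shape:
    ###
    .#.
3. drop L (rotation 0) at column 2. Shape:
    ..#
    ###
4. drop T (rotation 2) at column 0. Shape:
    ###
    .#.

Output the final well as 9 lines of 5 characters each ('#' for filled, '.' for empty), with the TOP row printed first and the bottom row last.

Answer: .....
.....
.....
.....
###.#
.####
..###
...##
..###

Derivation:
Drop 1: L rot0 at col 2 lands with bottom-row=0; cleared 0 line(s) (total 0); column heights now [0 0 1 1 2], max=2
Drop 2: T rot2 at col 2 lands with bottom-row=1; cleared 0 line(s) (total 0); column heights now [0 0 3 3 3], max=3
Drop 3: L rot0 at col 2 lands with bottom-row=3; cleared 0 line(s) (total 0); column heights now [0 0 4 4 5], max=5
Drop 4: T rot2 at col 0 lands with bottom-row=3; cleared 0 line(s) (total 0); column heights now [5 5 5 4 5], max=5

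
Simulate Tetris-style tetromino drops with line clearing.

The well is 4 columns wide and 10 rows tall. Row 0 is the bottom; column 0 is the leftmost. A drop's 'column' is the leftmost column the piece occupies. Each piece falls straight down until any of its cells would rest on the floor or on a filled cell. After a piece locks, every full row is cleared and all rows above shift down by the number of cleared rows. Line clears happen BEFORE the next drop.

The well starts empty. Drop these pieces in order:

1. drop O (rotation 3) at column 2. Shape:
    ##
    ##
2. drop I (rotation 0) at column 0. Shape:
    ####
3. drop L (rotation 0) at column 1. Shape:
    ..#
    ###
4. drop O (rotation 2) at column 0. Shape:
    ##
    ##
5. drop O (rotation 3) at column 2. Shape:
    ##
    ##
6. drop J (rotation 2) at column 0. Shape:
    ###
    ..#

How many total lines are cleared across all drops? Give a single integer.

Answer: 2

Derivation:
Drop 1: O rot3 at col 2 lands with bottom-row=0; cleared 0 line(s) (total 0); column heights now [0 0 2 2], max=2
Drop 2: I rot0 at col 0 lands with bottom-row=2; cleared 1 line(s) (total 1); column heights now [0 0 2 2], max=2
Drop 3: L rot0 at col 1 lands with bottom-row=2; cleared 0 line(s) (total 1); column heights now [0 3 3 4], max=4
Drop 4: O rot2 at col 0 lands with bottom-row=3; cleared 0 line(s) (total 1); column heights now [5 5 3 4], max=5
Drop 5: O rot3 at col 2 lands with bottom-row=4; cleared 1 line(s) (total 2); column heights now [4 4 5 5], max=5
Drop 6: J rot2 at col 0 lands with bottom-row=5; cleared 0 line(s) (total 2); column heights now [7 7 7 5], max=7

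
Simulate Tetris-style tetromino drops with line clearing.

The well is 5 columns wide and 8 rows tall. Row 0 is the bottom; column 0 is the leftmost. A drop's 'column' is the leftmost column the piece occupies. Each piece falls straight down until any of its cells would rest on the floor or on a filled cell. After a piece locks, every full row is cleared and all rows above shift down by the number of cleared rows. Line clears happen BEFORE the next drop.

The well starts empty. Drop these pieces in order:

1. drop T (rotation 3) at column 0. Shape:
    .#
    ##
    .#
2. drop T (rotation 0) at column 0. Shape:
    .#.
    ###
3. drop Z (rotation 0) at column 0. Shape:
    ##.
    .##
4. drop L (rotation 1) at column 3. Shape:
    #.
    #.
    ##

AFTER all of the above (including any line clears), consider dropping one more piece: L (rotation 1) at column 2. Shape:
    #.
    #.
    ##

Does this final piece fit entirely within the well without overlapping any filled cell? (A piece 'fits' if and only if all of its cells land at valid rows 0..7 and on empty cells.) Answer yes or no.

Answer: no

Derivation:
Drop 1: T rot3 at col 0 lands with bottom-row=0; cleared 0 line(s) (total 0); column heights now [2 3 0 0 0], max=3
Drop 2: T rot0 at col 0 lands with bottom-row=3; cleared 0 line(s) (total 0); column heights now [4 5 4 0 0], max=5
Drop 3: Z rot0 at col 0 lands with bottom-row=5; cleared 0 line(s) (total 0); column heights now [7 7 6 0 0], max=7
Drop 4: L rot1 at col 3 lands with bottom-row=0; cleared 0 line(s) (total 0); column heights now [7 7 6 3 1], max=7
Test piece L rot1 at col 2 (width 2): heights before test = [7 7 6 3 1]; fits = False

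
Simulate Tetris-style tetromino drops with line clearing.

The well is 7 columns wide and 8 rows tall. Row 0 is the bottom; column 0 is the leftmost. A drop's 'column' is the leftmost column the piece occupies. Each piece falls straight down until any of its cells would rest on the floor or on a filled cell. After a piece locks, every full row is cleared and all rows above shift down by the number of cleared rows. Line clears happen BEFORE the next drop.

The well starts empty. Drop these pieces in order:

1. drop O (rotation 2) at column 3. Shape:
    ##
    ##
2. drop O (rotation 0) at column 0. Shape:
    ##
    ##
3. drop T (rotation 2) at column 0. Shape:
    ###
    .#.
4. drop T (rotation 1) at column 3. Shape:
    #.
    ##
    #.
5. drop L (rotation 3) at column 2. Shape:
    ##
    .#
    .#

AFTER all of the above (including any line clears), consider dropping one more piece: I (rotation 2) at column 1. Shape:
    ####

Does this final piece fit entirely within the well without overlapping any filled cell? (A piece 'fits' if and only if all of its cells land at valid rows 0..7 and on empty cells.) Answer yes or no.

Answer: no

Derivation:
Drop 1: O rot2 at col 3 lands with bottom-row=0; cleared 0 line(s) (total 0); column heights now [0 0 0 2 2 0 0], max=2
Drop 2: O rot0 at col 0 lands with bottom-row=0; cleared 0 line(s) (total 0); column heights now [2 2 0 2 2 0 0], max=2
Drop 3: T rot2 at col 0 lands with bottom-row=2; cleared 0 line(s) (total 0); column heights now [4 4 4 2 2 0 0], max=4
Drop 4: T rot1 at col 3 lands with bottom-row=2; cleared 0 line(s) (total 0); column heights now [4 4 4 5 4 0 0], max=5
Drop 5: L rot3 at col 2 lands with bottom-row=5; cleared 0 line(s) (total 0); column heights now [4 4 8 8 4 0 0], max=8
Test piece I rot2 at col 1 (width 4): heights before test = [4 4 8 8 4 0 0]; fits = False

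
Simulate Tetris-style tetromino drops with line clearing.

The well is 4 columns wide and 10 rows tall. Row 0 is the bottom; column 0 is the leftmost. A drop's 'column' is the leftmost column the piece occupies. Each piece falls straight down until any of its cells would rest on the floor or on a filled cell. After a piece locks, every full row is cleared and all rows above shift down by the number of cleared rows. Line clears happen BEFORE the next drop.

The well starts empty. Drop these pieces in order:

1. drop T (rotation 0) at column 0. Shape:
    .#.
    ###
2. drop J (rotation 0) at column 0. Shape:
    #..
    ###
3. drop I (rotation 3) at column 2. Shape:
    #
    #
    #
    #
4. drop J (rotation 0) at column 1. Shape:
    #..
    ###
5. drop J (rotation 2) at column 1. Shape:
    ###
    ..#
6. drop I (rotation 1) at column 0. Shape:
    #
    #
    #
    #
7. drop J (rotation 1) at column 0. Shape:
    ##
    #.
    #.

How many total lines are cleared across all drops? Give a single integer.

Drop 1: T rot0 at col 0 lands with bottom-row=0; cleared 0 line(s) (total 0); column heights now [1 2 1 0], max=2
Drop 2: J rot0 at col 0 lands with bottom-row=2; cleared 0 line(s) (total 0); column heights now [4 3 3 0], max=4
Drop 3: I rot3 at col 2 lands with bottom-row=3; cleared 0 line(s) (total 0); column heights now [4 3 7 0], max=7
Drop 4: J rot0 at col 1 lands with bottom-row=7; cleared 0 line(s) (total 0); column heights now [4 9 8 8], max=9
Drop 5: J rot2 at col 1 lands with bottom-row=8; cleared 0 line(s) (total 0); column heights now [4 10 10 10], max=10
Drop 6: I rot1 at col 0 lands with bottom-row=4; cleared 1 line(s) (total 1); column heights now [7 9 9 9], max=9
Drop 7: J rot1 at col 0 lands with bottom-row=7; cleared 1 line(s) (total 2); column heights now [9 9 7 8], max=9

Answer: 2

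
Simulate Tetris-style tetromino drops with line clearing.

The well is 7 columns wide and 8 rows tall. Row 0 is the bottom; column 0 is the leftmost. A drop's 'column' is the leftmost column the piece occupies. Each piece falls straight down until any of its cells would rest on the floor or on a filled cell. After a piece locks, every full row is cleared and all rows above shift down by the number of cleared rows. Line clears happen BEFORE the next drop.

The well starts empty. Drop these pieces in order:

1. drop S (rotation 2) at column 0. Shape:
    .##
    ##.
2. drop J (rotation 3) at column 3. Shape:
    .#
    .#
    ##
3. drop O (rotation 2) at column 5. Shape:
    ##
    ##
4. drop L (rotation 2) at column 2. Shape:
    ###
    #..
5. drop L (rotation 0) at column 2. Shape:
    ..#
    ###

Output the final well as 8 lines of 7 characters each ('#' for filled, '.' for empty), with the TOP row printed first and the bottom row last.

Drop 1: S rot2 at col 0 lands with bottom-row=0; cleared 0 line(s) (total 0); column heights now [1 2 2 0 0 0 0], max=2
Drop 2: J rot3 at col 3 lands with bottom-row=0; cleared 0 line(s) (total 0); column heights now [1 2 2 1 3 0 0], max=3
Drop 3: O rot2 at col 5 lands with bottom-row=0; cleared 0 line(s) (total 0); column heights now [1 2 2 1 3 2 2], max=3
Drop 4: L rot2 at col 2 lands with bottom-row=2; cleared 0 line(s) (total 0); column heights now [1 2 4 4 4 2 2], max=4
Drop 5: L rot0 at col 2 lands with bottom-row=4; cleared 0 line(s) (total 0); column heights now [1 2 5 5 6 2 2], max=6

Answer: .......
.......
....#..
..###..
..###..
..#.#..
.##.###
##.####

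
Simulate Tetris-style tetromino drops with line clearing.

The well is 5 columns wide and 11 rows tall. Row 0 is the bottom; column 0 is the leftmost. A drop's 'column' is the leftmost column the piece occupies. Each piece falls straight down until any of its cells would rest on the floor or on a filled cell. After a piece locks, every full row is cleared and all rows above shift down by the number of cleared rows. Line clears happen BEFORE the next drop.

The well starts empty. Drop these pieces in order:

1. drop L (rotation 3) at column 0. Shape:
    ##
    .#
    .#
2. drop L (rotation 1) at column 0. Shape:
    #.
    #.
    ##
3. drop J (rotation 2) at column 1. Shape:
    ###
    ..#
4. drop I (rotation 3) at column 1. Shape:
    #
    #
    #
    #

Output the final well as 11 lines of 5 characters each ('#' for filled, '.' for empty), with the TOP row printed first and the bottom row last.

Drop 1: L rot3 at col 0 lands with bottom-row=0; cleared 0 line(s) (total 0); column heights now [3 3 0 0 0], max=3
Drop 2: L rot1 at col 0 lands with bottom-row=3; cleared 0 line(s) (total 0); column heights now [6 4 0 0 0], max=6
Drop 3: J rot2 at col 1 lands with bottom-row=3; cleared 0 line(s) (total 0); column heights now [6 5 5 5 0], max=6
Drop 4: I rot3 at col 1 lands with bottom-row=5; cleared 0 line(s) (total 0); column heights now [6 9 5 5 0], max=9

Answer: .....
.....
.#...
.#...
.#...
##...
####.
##.#.
##...
.#...
.#...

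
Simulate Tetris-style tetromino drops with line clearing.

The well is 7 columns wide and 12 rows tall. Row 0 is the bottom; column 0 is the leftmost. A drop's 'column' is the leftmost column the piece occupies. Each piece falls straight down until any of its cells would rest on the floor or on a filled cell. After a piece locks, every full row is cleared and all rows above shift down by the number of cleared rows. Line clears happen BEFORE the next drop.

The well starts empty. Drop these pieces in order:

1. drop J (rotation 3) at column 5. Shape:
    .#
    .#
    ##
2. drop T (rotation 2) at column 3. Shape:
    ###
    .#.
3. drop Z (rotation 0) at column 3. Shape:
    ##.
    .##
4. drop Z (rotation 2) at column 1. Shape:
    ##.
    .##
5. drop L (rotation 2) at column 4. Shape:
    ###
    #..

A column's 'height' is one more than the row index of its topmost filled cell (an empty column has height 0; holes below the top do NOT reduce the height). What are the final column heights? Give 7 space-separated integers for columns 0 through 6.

Answer: 0 6 6 5 6 6 6

Derivation:
Drop 1: J rot3 at col 5 lands with bottom-row=0; cleared 0 line(s) (total 0); column heights now [0 0 0 0 0 1 3], max=3
Drop 2: T rot2 at col 3 lands with bottom-row=0; cleared 0 line(s) (total 0); column heights now [0 0 0 2 2 2 3], max=3
Drop 3: Z rot0 at col 3 lands with bottom-row=2; cleared 0 line(s) (total 0); column heights now [0 0 0 4 4 3 3], max=4
Drop 4: Z rot2 at col 1 lands with bottom-row=4; cleared 0 line(s) (total 0); column heights now [0 6 6 5 4 3 3], max=6
Drop 5: L rot2 at col 4 lands with bottom-row=4; cleared 0 line(s) (total 0); column heights now [0 6 6 5 6 6 6], max=6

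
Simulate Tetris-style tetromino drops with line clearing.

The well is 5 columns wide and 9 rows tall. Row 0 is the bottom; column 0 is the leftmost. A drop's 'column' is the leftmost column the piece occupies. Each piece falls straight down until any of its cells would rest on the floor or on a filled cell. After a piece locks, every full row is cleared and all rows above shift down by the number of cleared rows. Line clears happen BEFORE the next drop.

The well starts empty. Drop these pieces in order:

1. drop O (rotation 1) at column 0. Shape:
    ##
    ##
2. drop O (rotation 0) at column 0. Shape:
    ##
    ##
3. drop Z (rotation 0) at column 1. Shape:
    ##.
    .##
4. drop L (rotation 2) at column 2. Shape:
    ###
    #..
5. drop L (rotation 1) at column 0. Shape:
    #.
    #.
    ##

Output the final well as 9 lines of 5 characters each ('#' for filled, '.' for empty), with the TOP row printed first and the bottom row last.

Drop 1: O rot1 at col 0 lands with bottom-row=0; cleared 0 line(s) (total 0); column heights now [2 2 0 0 0], max=2
Drop 2: O rot0 at col 0 lands with bottom-row=2; cleared 0 line(s) (total 0); column heights now [4 4 0 0 0], max=4
Drop 3: Z rot0 at col 1 lands with bottom-row=3; cleared 0 line(s) (total 0); column heights now [4 5 5 4 0], max=5
Drop 4: L rot2 at col 2 lands with bottom-row=5; cleared 0 line(s) (total 0); column heights now [4 5 7 7 7], max=7
Drop 5: L rot1 at col 0 lands with bottom-row=5; cleared 0 line(s) (total 0); column heights now [8 6 7 7 7], max=8

Answer: .....
#....
#.###
###..
.##..
####.
##...
##...
##...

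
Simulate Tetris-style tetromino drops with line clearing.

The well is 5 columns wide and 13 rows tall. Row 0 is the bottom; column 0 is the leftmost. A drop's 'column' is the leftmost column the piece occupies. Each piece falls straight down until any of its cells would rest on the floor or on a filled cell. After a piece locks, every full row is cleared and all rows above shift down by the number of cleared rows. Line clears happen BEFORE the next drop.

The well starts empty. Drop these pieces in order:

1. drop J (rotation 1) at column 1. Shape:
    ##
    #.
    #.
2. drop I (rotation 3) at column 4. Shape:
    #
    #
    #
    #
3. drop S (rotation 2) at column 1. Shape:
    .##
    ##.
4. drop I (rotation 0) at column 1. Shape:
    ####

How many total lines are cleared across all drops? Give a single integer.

Answer: 0

Derivation:
Drop 1: J rot1 at col 1 lands with bottom-row=0; cleared 0 line(s) (total 0); column heights now [0 3 3 0 0], max=3
Drop 2: I rot3 at col 4 lands with bottom-row=0; cleared 0 line(s) (total 0); column heights now [0 3 3 0 4], max=4
Drop 3: S rot2 at col 1 lands with bottom-row=3; cleared 0 line(s) (total 0); column heights now [0 4 5 5 4], max=5
Drop 4: I rot0 at col 1 lands with bottom-row=5; cleared 0 line(s) (total 0); column heights now [0 6 6 6 6], max=6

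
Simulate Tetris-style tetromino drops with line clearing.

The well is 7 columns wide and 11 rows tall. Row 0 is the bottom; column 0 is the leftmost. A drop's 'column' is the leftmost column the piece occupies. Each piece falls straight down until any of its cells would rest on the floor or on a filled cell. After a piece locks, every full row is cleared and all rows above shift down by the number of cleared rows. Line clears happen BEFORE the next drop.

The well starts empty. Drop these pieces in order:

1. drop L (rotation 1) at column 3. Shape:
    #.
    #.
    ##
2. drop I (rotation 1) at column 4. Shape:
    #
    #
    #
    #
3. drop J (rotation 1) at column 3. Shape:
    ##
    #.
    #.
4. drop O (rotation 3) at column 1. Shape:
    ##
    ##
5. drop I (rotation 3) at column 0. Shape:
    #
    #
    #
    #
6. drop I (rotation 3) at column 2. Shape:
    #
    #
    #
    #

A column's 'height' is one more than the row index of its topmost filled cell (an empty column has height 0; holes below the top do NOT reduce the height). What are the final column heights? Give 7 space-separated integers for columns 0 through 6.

Drop 1: L rot1 at col 3 lands with bottom-row=0; cleared 0 line(s) (total 0); column heights now [0 0 0 3 1 0 0], max=3
Drop 2: I rot1 at col 4 lands with bottom-row=1; cleared 0 line(s) (total 0); column heights now [0 0 0 3 5 0 0], max=5
Drop 3: J rot1 at col 3 lands with bottom-row=3; cleared 0 line(s) (total 0); column heights now [0 0 0 6 6 0 0], max=6
Drop 4: O rot3 at col 1 lands with bottom-row=0; cleared 0 line(s) (total 0); column heights now [0 2 2 6 6 0 0], max=6
Drop 5: I rot3 at col 0 lands with bottom-row=0; cleared 0 line(s) (total 0); column heights now [4 2 2 6 6 0 0], max=6
Drop 6: I rot3 at col 2 lands with bottom-row=2; cleared 0 line(s) (total 0); column heights now [4 2 6 6 6 0 0], max=6

Answer: 4 2 6 6 6 0 0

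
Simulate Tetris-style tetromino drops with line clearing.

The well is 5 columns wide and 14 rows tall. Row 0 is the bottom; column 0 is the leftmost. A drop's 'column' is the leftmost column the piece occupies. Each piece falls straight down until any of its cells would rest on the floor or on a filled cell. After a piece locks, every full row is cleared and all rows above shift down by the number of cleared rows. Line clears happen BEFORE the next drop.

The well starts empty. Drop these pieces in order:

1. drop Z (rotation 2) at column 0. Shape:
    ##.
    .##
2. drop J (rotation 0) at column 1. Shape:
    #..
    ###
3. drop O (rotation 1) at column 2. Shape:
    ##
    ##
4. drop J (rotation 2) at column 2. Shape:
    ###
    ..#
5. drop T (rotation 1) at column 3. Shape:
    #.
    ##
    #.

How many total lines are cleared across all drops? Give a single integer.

Drop 1: Z rot2 at col 0 lands with bottom-row=0; cleared 0 line(s) (total 0); column heights now [2 2 1 0 0], max=2
Drop 2: J rot0 at col 1 lands with bottom-row=2; cleared 0 line(s) (total 0); column heights now [2 4 3 3 0], max=4
Drop 3: O rot1 at col 2 lands with bottom-row=3; cleared 0 line(s) (total 0); column heights now [2 4 5 5 0], max=5
Drop 4: J rot2 at col 2 lands with bottom-row=4; cleared 0 line(s) (total 0); column heights now [2 4 6 6 6], max=6
Drop 5: T rot1 at col 3 lands with bottom-row=6; cleared 0 line(s) (total 0); column heights now [2 4 6 9 8], max=9

Answer: 0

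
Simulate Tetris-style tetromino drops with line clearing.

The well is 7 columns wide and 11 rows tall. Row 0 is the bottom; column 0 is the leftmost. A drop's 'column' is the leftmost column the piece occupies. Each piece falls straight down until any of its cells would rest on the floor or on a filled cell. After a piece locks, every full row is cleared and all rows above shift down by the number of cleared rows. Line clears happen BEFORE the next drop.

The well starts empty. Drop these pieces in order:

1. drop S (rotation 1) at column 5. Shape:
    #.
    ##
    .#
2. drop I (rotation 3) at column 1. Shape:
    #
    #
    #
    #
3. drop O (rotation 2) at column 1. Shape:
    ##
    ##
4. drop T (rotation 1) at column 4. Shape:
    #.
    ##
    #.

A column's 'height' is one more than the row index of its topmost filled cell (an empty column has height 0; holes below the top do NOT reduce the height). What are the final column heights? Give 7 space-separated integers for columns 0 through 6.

Drop 1: S rot1 at col 5 lands with bottom-row=0; cleared 0 line(s) (total 0); column heights now [0 0 0 0 0 3 2], max=3
Drop 2: I rot3 at col 1 lands with bottom-row=0; cleared 0 line(s) (total 0); column heights now [0 4 0 0 0 3 2], max=4
Drop 3: O rot2 at col 1 lands with bottom-row=4; cleared 0 line(s) (total 0); column heights now [0 6 6 0 0 3 2], max=6
Drop 4: T rot1 at col 4 lands with bottom-row=2; cleared 0 line(s) (total 0); column heights now [0 6 6 0 5 4 2], max=6

Answer: 0 6 6 0 5 4 2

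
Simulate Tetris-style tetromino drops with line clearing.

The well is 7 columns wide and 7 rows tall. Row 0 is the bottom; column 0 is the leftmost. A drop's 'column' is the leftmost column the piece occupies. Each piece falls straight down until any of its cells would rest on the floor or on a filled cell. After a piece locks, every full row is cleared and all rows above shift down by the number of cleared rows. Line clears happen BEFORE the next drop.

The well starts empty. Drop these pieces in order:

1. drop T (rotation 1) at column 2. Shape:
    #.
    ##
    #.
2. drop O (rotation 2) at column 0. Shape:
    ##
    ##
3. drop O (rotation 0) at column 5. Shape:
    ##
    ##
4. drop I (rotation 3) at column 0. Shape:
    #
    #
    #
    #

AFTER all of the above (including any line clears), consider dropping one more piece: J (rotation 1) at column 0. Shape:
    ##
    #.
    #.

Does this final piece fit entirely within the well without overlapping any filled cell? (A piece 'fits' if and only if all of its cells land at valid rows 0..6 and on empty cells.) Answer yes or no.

Answer: no

Derivation:
Drop 1: T rot1 at col 2 lands with bottom-row=0; cleared 0 line(s) (total 0); column heights now [0 0 3 2 0 0 0], max=3
Drop 2: O rot2 at col 0 lands with bottom-row=0; cleared 0 line(s) (total 0); column heights now [2 2 3 2 0 0 0], max=3
Drop 3: O rot0 at col 5 lands with bottom-row=0; cleared 0 line(s) (total 0); column heights now [2 2 3 2 0 2 2], max=3
Drop 4: I rot3 at col 0 lands with bottom-row=2; cleared 0 line(s) (total 0); column heights now [6 2 3 2 0 2 2], max=6
Test piece J rot1 at col 0 (width 2): heights before test = [6 2 3 2 0 2 2]; fits = False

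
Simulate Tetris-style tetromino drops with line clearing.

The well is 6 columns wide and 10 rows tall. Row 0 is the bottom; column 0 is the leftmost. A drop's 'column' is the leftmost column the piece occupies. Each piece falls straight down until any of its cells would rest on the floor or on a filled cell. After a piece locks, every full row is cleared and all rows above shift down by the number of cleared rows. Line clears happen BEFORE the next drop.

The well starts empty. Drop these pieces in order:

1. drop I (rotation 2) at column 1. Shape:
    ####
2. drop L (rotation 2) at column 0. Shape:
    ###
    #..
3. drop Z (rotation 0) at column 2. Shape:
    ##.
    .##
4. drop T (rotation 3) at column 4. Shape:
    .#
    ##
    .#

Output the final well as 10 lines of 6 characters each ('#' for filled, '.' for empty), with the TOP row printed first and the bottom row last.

Answer: ......
......
......
......
......
......
......
.....#
..####
#####.

Derivation:
Drop 1: I rot2 at col 1 lands with bottom-row=0; cleared 0 line(s) (total 0); column heights now [0 1 1 1 1 0], max=1
Drop 2: L rot2 at col 0 lands with bottom-row=0; cleared 0 line(s) (total 0); column heights now [2 2 2 1 1 0], max=2
Drop 3: Z rot0 at col 2 lands with bottom-row=1; cleared 0 line(s) (total 0); column heights now [2 2 3 3 2 0], max=3
Drop 4: T rot3 at col 4 lands with bottom-row=1; cleared 1 line(s) (total 1); column heights now [1 1 2 2 2 3], max=3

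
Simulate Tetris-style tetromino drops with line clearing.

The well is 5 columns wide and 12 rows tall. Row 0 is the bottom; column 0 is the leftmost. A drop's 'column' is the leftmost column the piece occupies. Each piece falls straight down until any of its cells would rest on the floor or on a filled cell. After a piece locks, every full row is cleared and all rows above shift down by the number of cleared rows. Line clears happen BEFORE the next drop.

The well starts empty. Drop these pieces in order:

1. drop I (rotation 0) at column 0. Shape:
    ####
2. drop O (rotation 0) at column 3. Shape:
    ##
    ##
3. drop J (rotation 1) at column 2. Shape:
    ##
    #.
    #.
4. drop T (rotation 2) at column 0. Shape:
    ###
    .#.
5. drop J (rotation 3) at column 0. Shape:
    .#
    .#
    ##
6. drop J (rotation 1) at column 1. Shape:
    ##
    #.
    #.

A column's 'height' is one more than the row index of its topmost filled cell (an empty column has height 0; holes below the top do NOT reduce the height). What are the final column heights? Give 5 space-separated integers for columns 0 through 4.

Answer: 6 11 11 4 3

Derivation:
Drop 1: I rot0 at col 0 lands with bottom-row=0; cleared 0 line(s) (total 0); column heights now [1 1 1 1 0], max=1
Drop 2: O rot0 at col 3 lands with bottom-row=1; cleared 0 line(s) (total 0); column heights now [1 1 1 3 3], max=3
Drop 3: J rot1 at col 2 lands with bottom-row=1; cleared 0 line(s) (total 0); column heights now [1 1 4 4 3], max=4
Drop 4: T rot2 at col 0 lands with bottom-row=3; cleared 0 line(s) (total 0); column heights now [5 5 5 4 3], max=5
Drop 5: J rot3 at col 0 lands with bottom-row=5; cleared 0 line(s) (total 0); column heights now [6 8 5 4 3], max=8
Drop 6: J rot1 at col 1 lands with bottom-row=8; cleared 0 line(s) (total 0); column heights now [6 11 11 4 3], max=11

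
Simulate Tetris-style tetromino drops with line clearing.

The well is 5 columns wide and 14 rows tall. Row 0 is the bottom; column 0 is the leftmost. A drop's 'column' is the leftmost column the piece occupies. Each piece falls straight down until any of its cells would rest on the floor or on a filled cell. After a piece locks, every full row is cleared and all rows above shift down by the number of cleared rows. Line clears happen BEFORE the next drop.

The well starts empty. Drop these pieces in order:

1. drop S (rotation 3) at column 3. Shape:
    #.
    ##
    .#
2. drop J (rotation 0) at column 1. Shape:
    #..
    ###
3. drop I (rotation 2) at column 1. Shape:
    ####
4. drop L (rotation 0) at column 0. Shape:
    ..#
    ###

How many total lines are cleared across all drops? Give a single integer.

Drop 1: S rot3 at col 3 lands with bottom-row=0; cleared 0 line(s) (total 0); column heights now [0 0 0 3 2], max=3
Drop 2: J rot0 at col 1 lands with bottom-row=3; cleared 0 line(s) (total 0); column heights now [0 5 4 4 2], max=5
Drop 3: I rot2 at col 1 lands with bottom-row=5; cleared 0 line(s) (total 0); column heights now [0 6 6 6 6], max=6
Drop 4: L rot0 at col 0 lands with bottom-row=6; cleared 0 line(s) (total 0); column heights now [7 7 8 6 6], max=8

Answer: 0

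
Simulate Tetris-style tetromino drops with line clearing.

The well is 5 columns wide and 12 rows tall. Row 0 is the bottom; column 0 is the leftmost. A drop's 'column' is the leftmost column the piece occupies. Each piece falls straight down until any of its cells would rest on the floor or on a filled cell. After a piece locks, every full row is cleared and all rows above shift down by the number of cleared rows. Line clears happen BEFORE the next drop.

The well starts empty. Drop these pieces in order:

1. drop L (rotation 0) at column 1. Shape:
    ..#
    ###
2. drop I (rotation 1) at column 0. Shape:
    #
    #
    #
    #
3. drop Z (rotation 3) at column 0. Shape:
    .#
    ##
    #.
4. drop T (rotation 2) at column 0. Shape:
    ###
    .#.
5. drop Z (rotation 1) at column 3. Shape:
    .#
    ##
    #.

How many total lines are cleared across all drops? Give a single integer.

Answer: 0

Derivation:
Drop 1: L rot0 at col 1 lands with bottom-row=0; cleared 0 line(s) (total 0); column heights now [0 1 1 2 0], max=2
Drop 2: I rot1 at col 0 lands with bottom-row=0; cleared 0 line(s) (total 0); column heights now [4 1 1 2 0], max=4
Drop 3: Z rot3 at col 0 lands with bottom-row=4; cleared 0 line(s) (total 0); column heights now [6 7 1 2 0], max=7
Drop 4: T rot2 at col 0 lands with bottom-row=7; cleared 0 line(s) (total 0); column heights now [9 9 9 2 0], max=9
Drop 5: Z rot1 at col 3 lands with bottom-row=2; cleared 0 line(s) (total 0); column heights now [9 9 9 4 5], max=9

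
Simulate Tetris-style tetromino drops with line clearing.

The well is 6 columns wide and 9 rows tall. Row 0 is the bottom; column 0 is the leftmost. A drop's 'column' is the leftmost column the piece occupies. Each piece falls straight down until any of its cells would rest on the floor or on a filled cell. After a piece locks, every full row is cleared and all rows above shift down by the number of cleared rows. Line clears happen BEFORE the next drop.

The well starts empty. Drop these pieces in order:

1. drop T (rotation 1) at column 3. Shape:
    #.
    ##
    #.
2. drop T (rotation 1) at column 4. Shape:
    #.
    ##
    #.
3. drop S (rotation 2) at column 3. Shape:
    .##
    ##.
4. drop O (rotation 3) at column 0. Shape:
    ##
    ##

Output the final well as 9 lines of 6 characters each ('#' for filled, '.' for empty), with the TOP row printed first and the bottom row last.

Drop 1: T rot1 at col 3 lands with bottom-row=0; cleared 0 line(s) (total 0); column heights now [0 0 0 3 2 0], max=3
Drop 2: T rot1 at col 4 lands with bottom-row=2; cleared 0 line(s) (total 0); column heights now [0 0 0 3 5 4], max=5
Drop 3: S rot2 at col 3 lands with bottom-row=5; cleared 0 line(s) (total 0); column heights now [0 0 0 6 7 7], max=7
Drop 4: O rot3 at col 0 lands with bottom-row=0; cleared 0 line(s) (total 0); column heights now [2 2 0 6 7 7], max=7

Answer: ......
......
....##
...##.
....#.
....##
...##.
##.##.
##.#..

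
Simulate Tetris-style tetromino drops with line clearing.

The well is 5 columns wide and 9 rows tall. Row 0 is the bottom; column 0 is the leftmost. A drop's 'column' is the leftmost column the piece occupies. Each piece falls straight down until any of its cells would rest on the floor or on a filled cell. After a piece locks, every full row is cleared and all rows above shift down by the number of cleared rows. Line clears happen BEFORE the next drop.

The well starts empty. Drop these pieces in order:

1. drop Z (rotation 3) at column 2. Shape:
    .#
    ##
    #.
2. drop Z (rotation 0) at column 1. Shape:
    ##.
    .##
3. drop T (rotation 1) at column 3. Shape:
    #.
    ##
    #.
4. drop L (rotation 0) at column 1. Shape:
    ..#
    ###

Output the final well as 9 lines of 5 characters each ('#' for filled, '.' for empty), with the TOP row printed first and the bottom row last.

Answer: ...#.
.###.
...#.
...##
.###.
..##.
...#.
..##.
..#..

Derivation:
Drop 1: Z rot3 at col 2 lands with bottom-row=0; cleared 0 line(s) (total 0); column heights now [0 0 2 3 0], max=3
Drop 2: Z rot0 at col 1 lands with bottom-row=3; cleared 0 line(s) (total 0); column heights now [0 5 5 4 0], max=5
Drop 3: T rot1 at col 3 lands with bottom-row=4; cleared 0 line(s) (total 0); column heights now [0 5 5 7 6], max=7
Drop 4: L rot0 at col 1 lands with bottom-row=7; cleared 0 line(s) (total 0); column heights now [0 8 8 9 6], max=9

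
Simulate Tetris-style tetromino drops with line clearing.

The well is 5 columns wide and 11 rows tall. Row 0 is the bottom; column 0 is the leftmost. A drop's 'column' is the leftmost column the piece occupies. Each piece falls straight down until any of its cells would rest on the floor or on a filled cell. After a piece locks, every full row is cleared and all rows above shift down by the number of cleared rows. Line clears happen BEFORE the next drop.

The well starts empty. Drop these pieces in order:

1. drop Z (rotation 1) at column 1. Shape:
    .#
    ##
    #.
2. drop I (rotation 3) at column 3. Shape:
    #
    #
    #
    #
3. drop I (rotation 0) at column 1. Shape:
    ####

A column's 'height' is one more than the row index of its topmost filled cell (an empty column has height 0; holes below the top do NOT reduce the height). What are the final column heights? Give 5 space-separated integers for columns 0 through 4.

Drop 1: Z rot1 at col 1 lands with bottom-row=0; cleared 0 line(s) (total 0); column heights now [0 2 3 0 0], max=3
Drop 2: I rot3 at col 3 lands with bottom-row=0; cleared 0 line(s) (total 0); column heights now [0 2 3 4 0], max=4
Drop 3: I rot0 at col 1 lands with bottom-row=4; cleared 0 line(s) (total 0); column heights now [0 5 5 5 5], max=5

Answer: 0 5 5 5 5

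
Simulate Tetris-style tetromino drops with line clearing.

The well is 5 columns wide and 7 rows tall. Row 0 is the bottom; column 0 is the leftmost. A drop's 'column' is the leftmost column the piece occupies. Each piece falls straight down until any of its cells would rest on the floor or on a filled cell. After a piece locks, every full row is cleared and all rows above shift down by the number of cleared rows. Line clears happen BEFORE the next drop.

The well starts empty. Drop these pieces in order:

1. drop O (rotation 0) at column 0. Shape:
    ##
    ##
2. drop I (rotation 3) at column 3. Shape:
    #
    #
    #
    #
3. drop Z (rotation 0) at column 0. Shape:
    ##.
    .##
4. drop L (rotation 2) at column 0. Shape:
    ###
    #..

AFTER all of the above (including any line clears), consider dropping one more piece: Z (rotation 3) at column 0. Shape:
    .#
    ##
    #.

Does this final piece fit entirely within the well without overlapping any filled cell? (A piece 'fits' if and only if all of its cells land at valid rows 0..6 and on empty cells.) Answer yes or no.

Drop 1: O rot0 at col 0 lands with bottom-row=0; cleared 0 line(s) (total 0); column heights now [2 2 0 0 0], max=2
Drop 2: I rot3 at col 3 lands with bottom-row=0; cleared 0 line(s) (total 0); column heights now [2 2 0 4 0], max=4
Drop 3: Z rot0 at col 0 lands with bottom-row=2; cleared 0 line(s) (total 0); column heights now [4 4 3 4 0], max=4
Drop 4: L rot2 at col 0 lands with bottom-row=4; cleared 0 line(s) (total 0); column heights now [6 6 6 4 0], max=6
Test piece Z rot3 at col 0 (width 2): heights before test = [6 6 6 4 0]; fits = False

Answer: no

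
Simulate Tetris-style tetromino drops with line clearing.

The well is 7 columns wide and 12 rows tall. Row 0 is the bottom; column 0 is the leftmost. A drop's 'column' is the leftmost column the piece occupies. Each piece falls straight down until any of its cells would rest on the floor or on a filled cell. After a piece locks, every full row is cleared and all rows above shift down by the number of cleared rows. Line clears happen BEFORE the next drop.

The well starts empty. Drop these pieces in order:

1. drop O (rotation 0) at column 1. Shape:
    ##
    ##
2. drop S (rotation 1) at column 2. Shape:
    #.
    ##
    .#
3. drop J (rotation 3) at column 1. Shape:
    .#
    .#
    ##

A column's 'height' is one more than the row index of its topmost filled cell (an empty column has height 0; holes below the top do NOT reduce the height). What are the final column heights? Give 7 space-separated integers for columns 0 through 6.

Drop 1: O rot0 at col 1 lands with bottom-row=0; cleared 0 line(s) (total 0); column heights now [0 2 2 0 0 0 0], max=2
Drop 2: S rot1 at col 2 lands with bottom-row=1; cleared 0 line(s) (total 0); column heights now [0 2 4 3 0 0 0], max=4
Drop 3: J rot3 at col 1 lands with bottom-row=4; cleared 0 line(s) (total 0); column heights now [0 5 7 3 0 0 0], max=7

Answer: 0 5 7 3 0 0 0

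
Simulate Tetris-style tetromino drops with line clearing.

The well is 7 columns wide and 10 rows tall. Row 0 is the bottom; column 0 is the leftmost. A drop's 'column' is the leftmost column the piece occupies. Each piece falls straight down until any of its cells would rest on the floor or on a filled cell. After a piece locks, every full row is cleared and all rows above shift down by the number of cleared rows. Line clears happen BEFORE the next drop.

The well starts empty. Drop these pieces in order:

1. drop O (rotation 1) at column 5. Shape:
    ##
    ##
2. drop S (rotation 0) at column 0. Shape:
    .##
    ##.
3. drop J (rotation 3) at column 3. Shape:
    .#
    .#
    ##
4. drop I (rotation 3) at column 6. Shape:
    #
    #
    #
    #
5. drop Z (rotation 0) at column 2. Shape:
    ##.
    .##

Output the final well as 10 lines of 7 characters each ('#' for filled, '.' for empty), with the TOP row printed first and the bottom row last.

Drop 1: O rot1 at col 5 lands with bottom-row=0; cleared 0 line(s) (total 0); column heights now [0 0 0 0 0 2 2], max=2
Drop 2: S rot0 at col 0 lands with bottom-row=0; cleared 0 line(s) (total 0); column heights now [1 2 2 0 0 2 2], max=2
Drop 3: J rot3 at col 3 lands with bottom-row=0; cleared 0 line(s) (total 0); column heights now [1 2 2 1 3 2 2], max=3
Drop 4: I rot3 at col 6 lands with bottom-row=2; cleared 0 line(s) (total 0); column heights now [1 2 2 1 3 2 6], max=6
Drop 5: Z rot0 at col 2 lands with bottom-row=3; cleared 0 line(s) (total 0); column heights now [1 2 5 5 4 2 6], max=6

Answer: .......
.......
.......
.......
......#
..##..#
...##.#
....#.#
.##.###
##.####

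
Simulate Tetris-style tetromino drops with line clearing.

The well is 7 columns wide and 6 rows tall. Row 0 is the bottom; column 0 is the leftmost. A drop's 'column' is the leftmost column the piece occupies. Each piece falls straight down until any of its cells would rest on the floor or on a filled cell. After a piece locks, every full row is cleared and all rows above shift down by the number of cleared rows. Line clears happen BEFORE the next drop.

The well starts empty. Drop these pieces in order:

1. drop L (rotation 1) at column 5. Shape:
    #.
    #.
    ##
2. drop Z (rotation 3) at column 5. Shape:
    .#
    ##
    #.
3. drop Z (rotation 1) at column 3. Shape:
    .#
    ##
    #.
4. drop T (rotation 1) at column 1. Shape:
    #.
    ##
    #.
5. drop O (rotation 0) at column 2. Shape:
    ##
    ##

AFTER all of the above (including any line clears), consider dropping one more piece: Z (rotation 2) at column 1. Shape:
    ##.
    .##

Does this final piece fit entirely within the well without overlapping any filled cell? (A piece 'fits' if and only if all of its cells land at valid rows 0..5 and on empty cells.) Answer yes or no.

Answer: yes

Derivation:
Drop 1: L rot1 at col 5 lands with bottom-row=0; cleared 0 line(s) (total 0); column heights now [0 0 0 0 0 3 1], max=3
Drop 2: Z rot3 at col 5 lands with bottom-row=3; cleared 0 line(s) (total 0); column heights now [0 0 0 0 0 5 6], max=6
Drop 3: Z rot1 at col 3 lands with bottom-row=0; cleared 0 line(s) (total 0); column heights now [0 0 0 2 3 5 6], max=6
Drop 4: T rot1 at col 1 lands with bottom-row=0; cleared 0 line(s) (total 0); column heights now [0 3 2 2 3 5 6], max=6
Drop 5: O rot0 at col 2 lands with bottom-row=2; cleared 0 line(s) (total 0); column heights now [0 3 4 4 3 5 6], max=6
Test piece Z rot2 at col 1 (width 3): heights before test = [0 3 4 4 3 5 6]; fits = True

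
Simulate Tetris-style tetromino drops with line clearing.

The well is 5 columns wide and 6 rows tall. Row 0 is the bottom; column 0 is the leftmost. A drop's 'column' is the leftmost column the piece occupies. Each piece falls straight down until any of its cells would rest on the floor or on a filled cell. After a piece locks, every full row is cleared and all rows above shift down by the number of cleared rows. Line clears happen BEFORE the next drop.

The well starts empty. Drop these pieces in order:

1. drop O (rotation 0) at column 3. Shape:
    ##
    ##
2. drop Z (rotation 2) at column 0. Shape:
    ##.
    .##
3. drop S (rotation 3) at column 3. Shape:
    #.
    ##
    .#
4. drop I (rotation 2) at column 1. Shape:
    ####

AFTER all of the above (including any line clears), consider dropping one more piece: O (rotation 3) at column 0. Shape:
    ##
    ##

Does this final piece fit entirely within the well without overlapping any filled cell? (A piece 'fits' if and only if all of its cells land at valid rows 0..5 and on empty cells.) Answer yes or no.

Answer: no

Derivation:
Drop 1: O rot0 at col 3 lands with bottom-row=0; cleared 0 line(s) (total 0); column heights now [0 0 0 2 2], max=2
Drop 2: Z rot2 at col 0 lands with bottom-row=0; cleared 0 line(s) (total 0); column heights now [2 2 1 2 2], max=2
Drop 3: S rot3 at col 3 lands with bottom-row=2; cleared 0 line(s) (total 0); column heights now [2 2 1 5 4], max=5
Drop 4: I rot2 at col 1 lands with bottom-row=5; cleared 0 line(s) (total 0); column heights now [2 6 6 6 6], max=6
Test piece O rot3 at col 0 (width 2): heights before test = [2 6 6 6 6]; fits = False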